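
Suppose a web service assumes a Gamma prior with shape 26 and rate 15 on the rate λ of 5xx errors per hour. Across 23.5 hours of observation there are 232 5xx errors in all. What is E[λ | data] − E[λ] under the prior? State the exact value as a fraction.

5738/1155

Total count 232 over total exposure 23.5 hours.
Posterior: α' = 26 + 232 = 258, β' = 15 + 23.5 = 77/2.
Posterior mean = 258/(77/2) = 516/77; prior mean = 26/15 = 26/15. Difference = 516/77 − 26/15 = 5738/1155.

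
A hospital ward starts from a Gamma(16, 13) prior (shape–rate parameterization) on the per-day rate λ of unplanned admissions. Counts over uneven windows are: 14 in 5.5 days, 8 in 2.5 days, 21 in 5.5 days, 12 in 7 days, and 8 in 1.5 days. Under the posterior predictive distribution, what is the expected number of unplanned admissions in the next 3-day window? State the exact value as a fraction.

Total count: 14 + 8 + 21 + 12 + 8 = 63.
Total exposure: 5.5 + 2.5 + 5.5 + 7 + 1.5 = 22 days.
By Gamma–Poisson conjugacy, the posterior is Gamma(α + Σx, β + Σt) = Gamma(16 + 63, 13 + 22) = Gamma(79, 35).
Predictive mean over a 3-day window = T·E[λ|data] = 3·79/35 = 237/35.

237/35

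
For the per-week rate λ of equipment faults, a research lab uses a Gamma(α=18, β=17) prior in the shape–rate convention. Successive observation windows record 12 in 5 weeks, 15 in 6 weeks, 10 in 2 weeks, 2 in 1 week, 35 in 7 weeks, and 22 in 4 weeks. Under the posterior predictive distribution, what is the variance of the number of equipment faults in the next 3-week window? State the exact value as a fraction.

855/98

Total count: 12 + 15 + 10 + 2 + 35 + 22 = 96.
Total exposure: 5 + 6 + 2 + 1 + 7 + 4 = 25 weeks.
Conjugate update: add total count to the shape and total exposure to the rate, giving Gamma(114, 42).
The posterior predictive for a window of length T is Negative Binomial with variance T·α'·(β'+T)/β'² = 3·114·45/1764 = 855/98.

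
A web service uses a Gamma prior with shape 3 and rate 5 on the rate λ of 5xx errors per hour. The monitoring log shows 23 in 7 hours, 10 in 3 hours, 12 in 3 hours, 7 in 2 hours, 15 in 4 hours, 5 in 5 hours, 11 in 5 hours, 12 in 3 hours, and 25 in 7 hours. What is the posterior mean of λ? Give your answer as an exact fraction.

Total count: 23 + 10 + 12 + 7 + 15 + 5 + 11 + 12 + 25 = 120.
Total exposure: 7 + 3 + 3 + 2 + 4 + 5 + 5 + 3 + 7 = 39 hours.
Conjugate update: add total count to the shape and total exposure to the rate, giving Gamma(123, 44).
Posterior mean = α'/β' = 123/44.

123/44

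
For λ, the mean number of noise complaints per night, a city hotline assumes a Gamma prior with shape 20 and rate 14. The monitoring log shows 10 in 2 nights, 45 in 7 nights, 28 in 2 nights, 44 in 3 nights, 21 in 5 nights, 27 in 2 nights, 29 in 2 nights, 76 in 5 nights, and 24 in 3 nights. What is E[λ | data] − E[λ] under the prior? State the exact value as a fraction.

Total count: 10 + 45 + 28 + 44 + 21 + 27 + 29 + 76 + 24 = 304.
Total exposure: 2 + 7 + 2 + 3 + 5 + 2 + 2 + 5 + 3 = 31 nights.
Conjugate update: add total count to the shape and total exposure to the rate, giving Gamma(324, 45).
Posterior mean = 324/45 = 36/5; prior mean = 20/14 = 10/7. Difference = 36/5 − 10/7 = 202/35.

202/35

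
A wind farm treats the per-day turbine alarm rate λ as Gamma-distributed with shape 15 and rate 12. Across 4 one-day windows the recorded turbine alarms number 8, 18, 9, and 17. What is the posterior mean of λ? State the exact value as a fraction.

67/16

Total count: 8 + 18 + 9 + 17 = 52.
Total exposure: 4 days.
By Gamma–Poisson conjugacy, the posterior is Gamma(α + Σx, β + Σt) = Gamma(15 + 52, 12 + 4) = Gamma(67, 16).
Posterior mean = α'/β' = 67/16.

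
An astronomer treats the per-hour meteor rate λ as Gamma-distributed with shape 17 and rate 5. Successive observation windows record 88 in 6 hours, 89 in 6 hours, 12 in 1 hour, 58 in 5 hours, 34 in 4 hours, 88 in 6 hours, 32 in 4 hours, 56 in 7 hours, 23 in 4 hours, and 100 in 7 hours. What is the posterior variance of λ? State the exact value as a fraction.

597/3025

Total count: 88 + 89 + 12 + 58 + 34 + 88 + 32 + 56 + 23 + 100 = 580.
Total exposure: 6 + 6 + 1 + 5 + 4 + 6 + 4 + 7 + 4 + 7 = 50 hours.
Conjugate update: add total count to the shape and total exposure to the rate, giving Gamma(597, 55).
Posterior variance = α'/β'² = 597/3025.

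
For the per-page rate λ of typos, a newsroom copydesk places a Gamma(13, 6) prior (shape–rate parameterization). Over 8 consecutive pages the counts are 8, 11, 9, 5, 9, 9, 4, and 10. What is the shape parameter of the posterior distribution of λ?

Total count: 8 + 11 + 9 + 5 + 9 + 9 + 4 + 10 = 65.
Total exposure: 8 pages.
By Gamma–Poisson conjugacy, the posterior is Gamma(α + Σx, β + Σt) = Gamma(13 + 65, 6 + 8) = Gamma(78, 14).

78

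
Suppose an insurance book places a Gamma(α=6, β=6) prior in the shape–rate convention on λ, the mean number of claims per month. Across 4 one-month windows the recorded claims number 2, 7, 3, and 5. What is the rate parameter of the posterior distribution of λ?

Total count: 2 + 7 + 3 + 5 = 17.
Total exposure: 4 months.
By Gamma–Poisson conjugacy, the posterior is Gamma(α + Σx, β + Σt) = Gamma(6 + 17, 6 + 4) = Gamma(23, 10).

10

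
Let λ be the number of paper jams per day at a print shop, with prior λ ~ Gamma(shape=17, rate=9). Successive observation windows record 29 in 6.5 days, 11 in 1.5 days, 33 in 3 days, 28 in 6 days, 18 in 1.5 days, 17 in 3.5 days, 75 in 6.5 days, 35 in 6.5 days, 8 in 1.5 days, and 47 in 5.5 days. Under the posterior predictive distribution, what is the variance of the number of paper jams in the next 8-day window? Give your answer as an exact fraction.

Total count: 29 + 11 + 33 + 28 + 18 + 17 + 75 + 35 + 8 + 47 = 301.
Total exposure: 6.5 + 1.5 + 3 + 6 + 1.5 + 3.5 + 6.5 + 6.5 + 1.5 + 5.5 = 42 days.
Gamma(α, β) with Poisson data over total exposure Σt gives posterior Gamma(α+Σx, β+Σt) = Gamma(318, 51).
The posterior predictive for a window of length T is Negative Binomial with variance T·α'·(β'+T)/β'² = 8·318·59/2601 = 50032/867.

50032/867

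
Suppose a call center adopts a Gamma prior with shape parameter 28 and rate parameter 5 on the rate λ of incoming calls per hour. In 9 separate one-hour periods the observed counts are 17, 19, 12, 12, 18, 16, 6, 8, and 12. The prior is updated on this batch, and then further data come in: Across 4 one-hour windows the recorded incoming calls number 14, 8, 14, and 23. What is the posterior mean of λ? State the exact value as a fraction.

23/2

Total count: 17 + 19 + 12 + 12 + 18 + 16 + 6 + 8 + 12 = 120.
Total exposure: 9 hours.
After the first batch: Gamma(28 + 120, 5 + 9) = Gamma(148, 14).
Total count: 14 + 8 + 14 + 23 = 59.
Total exposure: 4 hours.
After the second batch: Gamma(148 + 59, 14 + 4) = Gamma(207, 18).
Posterior mean = α'/β' = 207/18 = 23/2.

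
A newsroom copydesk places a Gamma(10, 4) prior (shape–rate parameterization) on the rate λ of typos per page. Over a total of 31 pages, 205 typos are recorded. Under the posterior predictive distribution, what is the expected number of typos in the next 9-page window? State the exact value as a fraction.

Total count 205 over total exposure 31 pages.
The Gamma prior is conjugate for the Poisson rate, so λ | data ~ Gamma(10+205, 4+31) = Gamma(215, 35).
Predictive mean over a 9-page window = T·E[λ|data] = 9·215/35 = 387/7.

387/7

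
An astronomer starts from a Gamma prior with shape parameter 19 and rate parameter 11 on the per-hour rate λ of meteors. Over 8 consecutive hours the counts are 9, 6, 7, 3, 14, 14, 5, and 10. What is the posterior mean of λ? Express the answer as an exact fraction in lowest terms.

Total count: 9 + 6 + 7 + 3 + 14 + 14 + 5 + 10 = 68.
Total exposure: 8 hours.
Conjugate update: add total count to the shape and total exposure to the rate, giving Gamma(87, 19).
Posterior mean = α'/β' = 87/19.

87/19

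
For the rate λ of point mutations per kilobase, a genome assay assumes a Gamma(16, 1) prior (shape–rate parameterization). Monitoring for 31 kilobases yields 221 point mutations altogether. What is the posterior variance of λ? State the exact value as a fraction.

237/1024

Total count 221 over total exposure 31 kilobases.
Conjugate update: add total count to the shape and total exposure to the rate, giving Gamma(237, 32).
Posterior variance = α'/β'² = 237/1024.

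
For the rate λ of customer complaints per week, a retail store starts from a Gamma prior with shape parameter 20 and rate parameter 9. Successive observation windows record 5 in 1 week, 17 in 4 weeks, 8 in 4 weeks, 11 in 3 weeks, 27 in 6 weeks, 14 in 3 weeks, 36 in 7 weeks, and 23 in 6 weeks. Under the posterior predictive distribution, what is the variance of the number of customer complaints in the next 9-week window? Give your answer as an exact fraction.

Total count: 5 + 17 + 8 + 11 + 27 + 14 + 36 + 23 = 141.
Total exposure: 1 + 4 + 4 + 3 + 6 + 3 + 7 + 6 = 34 weeks.
Posterior: α' = 20 + 141 = 161, β' = 9 + 34 = 43.
The posterior predictive for a window of length T is Negative Binomial with variance T·α'·(β'+T)/β'² = 9·161·52/1849 = 75348/1849.

75348/1849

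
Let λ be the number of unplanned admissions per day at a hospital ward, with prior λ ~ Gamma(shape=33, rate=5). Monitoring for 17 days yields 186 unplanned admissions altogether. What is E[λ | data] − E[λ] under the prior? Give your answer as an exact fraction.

369/110

Total count 186 over total exposure 17 days.
The Gamma prior is conjugate for the Poisson rate, so λ | data ~ Gamma(33+186, 5+17) = Gamma(219, 22).
Posterior mean = 219/22 = 219/22; prior mean = 33/5 = 33/5. Difference = 219/22 − 33/5 = 369/110.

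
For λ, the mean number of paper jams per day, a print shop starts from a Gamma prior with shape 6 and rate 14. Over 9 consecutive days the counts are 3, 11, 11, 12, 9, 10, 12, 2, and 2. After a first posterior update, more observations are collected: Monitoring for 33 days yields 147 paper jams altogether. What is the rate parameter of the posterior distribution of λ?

Total count: 3 + 11 + 11 + 12 + 9 + 10 + 12 + 2 + 2 = 72.
Total exposure: 9 days.
After the first batch: Gamma(6 + 72, 14 + 9) = Gamma(78, 23).
Total count 147 over total exposure 33 days.
After the second batch: Gamma(78 + 147, 23 + 33) = Gamma(225, 56).

56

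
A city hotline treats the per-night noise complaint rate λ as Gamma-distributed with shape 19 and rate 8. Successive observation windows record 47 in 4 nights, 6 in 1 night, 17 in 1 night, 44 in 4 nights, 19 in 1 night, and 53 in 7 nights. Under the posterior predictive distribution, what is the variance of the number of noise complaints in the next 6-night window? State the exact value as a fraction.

Total count: 47 + 6 + 17 + 44 + 19 + 53 = 186.
Total exposure: 4 + 1 + 1 + 4 + 1 + 7 = 18 nights.
Conjugate update: add total count to the shape and total exposure to the rate, giving Gamma(205, 26).
The posterior predictive for a window of length T is Negative Binomial with variance T·α'·(β'+T)/β'² = 6·205·32/676 = 9840/169.

9840/169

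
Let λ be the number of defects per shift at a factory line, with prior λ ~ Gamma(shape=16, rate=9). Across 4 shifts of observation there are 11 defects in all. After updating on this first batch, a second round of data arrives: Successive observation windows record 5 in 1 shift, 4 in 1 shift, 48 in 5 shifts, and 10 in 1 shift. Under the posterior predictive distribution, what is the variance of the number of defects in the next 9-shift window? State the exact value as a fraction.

2820/49

Total count 11 over total exposure 4 shifts.
After the first batch: Gamma(16 + 11, 9 + 4) = Gamma(27, 13).
Total count: 5 + 4 + 48 + 10 = 67.
Total exposure: 1 + 1 + 5 + 1 = 8 shifts.
After the second batch: Gamma(27 + 67, 13 + 8) = Gamma(94, 21).
The posterior predictive for a window of length T is Negative Binomial with variance T·α'·(β'+T)/β'² = 9·94·30/441 = 2820/49.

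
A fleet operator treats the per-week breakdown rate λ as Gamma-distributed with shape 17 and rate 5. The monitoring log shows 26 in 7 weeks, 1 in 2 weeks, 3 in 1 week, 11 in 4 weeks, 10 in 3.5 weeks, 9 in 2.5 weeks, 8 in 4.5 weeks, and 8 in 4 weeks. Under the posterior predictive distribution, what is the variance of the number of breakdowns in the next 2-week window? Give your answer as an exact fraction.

26412/4489

Total count: 26 + 1 + 3 + 11 + 10 + 9 + 8 + 8 = 76.
Total exposure: 7 + 2 + 1 + 4 + 3.5 + 2.5 + 4.5 + 4 = 28.5 weeks.
Posterior: α' = 17 + 76 = 93, β' = 5 + 28.5 = 67/2.
The posterior predictive for a window of length T is Negative Binomial with variance T·α'·(β'+T)/β'² = 2·93·(71/2)/(4489/4) = 26412/4489.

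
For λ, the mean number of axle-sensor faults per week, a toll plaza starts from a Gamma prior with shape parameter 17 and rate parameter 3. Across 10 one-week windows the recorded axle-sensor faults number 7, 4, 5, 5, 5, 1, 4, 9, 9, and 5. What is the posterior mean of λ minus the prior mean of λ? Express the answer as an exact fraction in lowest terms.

Total count: 7 + 4 + 5 + 5 + 5 + 1 + 4 + 9 + 9 + 5 = 54.
Total exposure: 10 weeks.
The Gamma prior is conjugate for the Poisson rate, so λ | data ~ Gamma(17+54, 3+10) = Gamma(71, 13).
Posterior mean = 71/13 = 71/13; prior mean = 17/3 = 17/3. Difference = 71/13 − 17/3 = -8/39.

-8/39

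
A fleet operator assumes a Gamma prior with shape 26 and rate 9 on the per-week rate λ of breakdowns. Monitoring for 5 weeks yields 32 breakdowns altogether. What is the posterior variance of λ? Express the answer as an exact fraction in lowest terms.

29/98

Total count 32 over total exposure 5 weeks.
Conjugate update: add total count to the shape and total exposure to the rate, giving Gamma(58, 14).
Posterior variance = α'/β'² = 58/196 = 29/98.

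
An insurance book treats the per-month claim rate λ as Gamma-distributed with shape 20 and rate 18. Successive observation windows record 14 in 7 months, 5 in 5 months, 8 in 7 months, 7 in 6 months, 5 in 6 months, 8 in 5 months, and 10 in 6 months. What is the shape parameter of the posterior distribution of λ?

77

Total count: 14 + 5 + 8 + 7 + 5 + 8 + 10 = 57.
Total exposure: 7 + 5 + 7 + 6 + 6 + 5 + 6 = 42 months.
By Gamma–Poisson conjugacy, the posterior is Gamma(α + Σx, β + Σt) = Gamma(20 + 57, 18 + 42) = Gamma(77, 60).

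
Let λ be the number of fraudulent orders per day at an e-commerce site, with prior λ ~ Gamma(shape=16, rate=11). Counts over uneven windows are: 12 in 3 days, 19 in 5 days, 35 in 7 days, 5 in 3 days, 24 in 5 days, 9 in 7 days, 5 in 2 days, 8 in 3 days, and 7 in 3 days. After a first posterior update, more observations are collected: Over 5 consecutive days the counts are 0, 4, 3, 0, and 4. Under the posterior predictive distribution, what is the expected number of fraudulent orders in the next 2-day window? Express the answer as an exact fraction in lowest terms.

Total count: 12 + 19 + 35 + 5 + 24 + 9 + 5 + 8 + 7 = 124.
Total exposure: 3 + 5 + 7 + 3 + 5 + 7 + 2 + 3 + 3 = 38 days.
After the first batch: Gamma(16 + 124, 11 + 38) = Gamma(140, 49).
Total count: 0 + 4 + 3 + 0 + 4 = 11.
Total exposure: 5 days.
After the second batch: Gamma(140 + 11, 49 + 5) = Gamma(151, 54).
Predictive mean over a 2-day window = T·E[λ|data] = 2·151/54 = 151/27.

151/27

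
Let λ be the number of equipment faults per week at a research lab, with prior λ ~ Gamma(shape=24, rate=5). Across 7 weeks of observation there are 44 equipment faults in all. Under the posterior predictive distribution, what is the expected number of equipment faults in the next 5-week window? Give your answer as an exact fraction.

85/3

Total count 44 over total exposure 7 weeks.
Conjugate update: add total count to the shape and total exposure to the rate, giving Gamma(68, 12).
Predictive mean over a 5-week window = T·E[λ|data] = 5·68/12 = 85/3.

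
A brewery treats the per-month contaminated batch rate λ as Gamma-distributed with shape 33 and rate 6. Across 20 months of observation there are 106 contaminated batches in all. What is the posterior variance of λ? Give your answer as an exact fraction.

139/676

Total count 106 over total exposure 20 months.
Posterior: α' = 33 + 106 = 139, β' = 6 + 20 = 26.
Posterior variance = α'/β'² = 139/676.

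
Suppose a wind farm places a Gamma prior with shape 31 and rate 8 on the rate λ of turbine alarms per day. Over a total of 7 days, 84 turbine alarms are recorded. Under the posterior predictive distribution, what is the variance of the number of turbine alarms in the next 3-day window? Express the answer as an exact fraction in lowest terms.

Total count 84 over total exposure 7 days.
By Gamma–Poisson conjugacy, the posterior is Gamma(α + Σx, β + Σt) = Gamma(31 + 84, 8 + 7) = Gamma(115, 15).
The posterior predictive for a window of length T is Negative Binomial with variance T·α'·(β'+T)/β'² = 3·115·18/225 = 138/5.

138/5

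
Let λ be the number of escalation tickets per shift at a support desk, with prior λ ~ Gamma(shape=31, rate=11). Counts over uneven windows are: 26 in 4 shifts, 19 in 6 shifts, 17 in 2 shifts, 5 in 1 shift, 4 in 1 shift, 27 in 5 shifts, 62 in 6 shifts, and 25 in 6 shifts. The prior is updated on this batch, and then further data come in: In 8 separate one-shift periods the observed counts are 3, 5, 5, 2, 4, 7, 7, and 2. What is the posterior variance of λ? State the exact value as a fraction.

251/2500

Total count: 26 + 19 + 17 + 5 + 4 + 27 + 62 + 25 = 185.
Total exposure: 4 + 6 + 2 + 1 + 1 + 5 + 6 + 6 = 31 shifts.
After the first batch: Gamma(31 + 185, 11 + 31) = Gamma(216, 42).
Total count: 3 + 5 + 5 + 2 + 4 + 7 + 7 + 2 = 35.
Total exposure: 8 shifts.
After the second batch: Gamma(216 + 35, 42 + 8) = Gamma(251, 50).
Posterior variance = α'/β'² = 251/2500.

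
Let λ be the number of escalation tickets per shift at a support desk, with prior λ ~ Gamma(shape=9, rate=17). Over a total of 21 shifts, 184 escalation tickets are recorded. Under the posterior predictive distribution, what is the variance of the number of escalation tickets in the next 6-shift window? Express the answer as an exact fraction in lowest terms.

12738/361

Total count 184 over total exposure 21 shifts.
Conjugate update: add total count to the shape and total exposure to the rate, giving Gamma(193, 38).
The posterior predictive for a window of length T is Negative Binomial with variance T·α'·(β'+T)/β'² = 6·193·44/1444 = 12738/361.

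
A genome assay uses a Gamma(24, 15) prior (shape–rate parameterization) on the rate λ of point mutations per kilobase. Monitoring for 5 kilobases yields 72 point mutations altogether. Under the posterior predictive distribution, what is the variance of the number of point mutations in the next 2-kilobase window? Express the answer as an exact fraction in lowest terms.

Total count 72 over total exposure 5 kilobases.
Posterior: α' = 24 + 72 = 96, β' = 15 + 5 = 20.
The posterior predictive for a window of length T is Negative Binomial with variance T·α'·(β'+T)/β'² = 2·96·22/400 = 264/25.

264/25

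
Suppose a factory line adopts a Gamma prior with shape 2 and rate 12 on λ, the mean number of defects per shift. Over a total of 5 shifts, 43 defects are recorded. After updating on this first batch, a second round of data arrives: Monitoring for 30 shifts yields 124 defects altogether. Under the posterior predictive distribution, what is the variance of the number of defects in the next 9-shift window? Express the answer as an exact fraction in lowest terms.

85176/2209

Total count 43 over total exposure 5 shifts.
After the first batch: Gamma(2 + 43, 12 + 5) = Gamma(45, 17).
Total count 124 over total exposure 30 shifts.
After the second batch: Gamma(45 + 124, 17 + 30) = Gamma(169, 47).
The posterior predictive for a window of length T is Negative Binomial with variance T·α'·(β'+T)/β'² = 9·169·56/2209 = 85176/2209.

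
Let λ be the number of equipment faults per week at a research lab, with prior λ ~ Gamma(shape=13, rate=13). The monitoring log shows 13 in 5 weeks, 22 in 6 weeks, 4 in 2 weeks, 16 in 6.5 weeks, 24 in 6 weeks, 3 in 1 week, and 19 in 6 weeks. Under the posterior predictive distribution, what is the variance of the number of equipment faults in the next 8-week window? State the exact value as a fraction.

Total count: 13 + 22 + 4 + 16 + 24 + 3 + 19 = 101.
Total exposure: 5 + 6 + 2 + 6.5 + 6 + 1 + 6 = 32.5 weeks.
The Gamma prior is conjugate for the Poisson rate, so λ | data ~ Gamma(13+101, 13+32.5) = Gamma(114, 91/2).
The posterior predictive for a window of length T is Negative Binomial with variance T·α'·(β'+T)/β'² = 8·114·(107/2)/(8281/4) = 195168/8281.

195168/8281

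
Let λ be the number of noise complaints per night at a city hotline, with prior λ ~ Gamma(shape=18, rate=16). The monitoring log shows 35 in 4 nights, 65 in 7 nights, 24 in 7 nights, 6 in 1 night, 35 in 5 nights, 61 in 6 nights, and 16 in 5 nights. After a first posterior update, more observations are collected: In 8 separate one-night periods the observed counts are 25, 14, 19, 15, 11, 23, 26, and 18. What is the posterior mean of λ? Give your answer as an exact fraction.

411/59

Total count: 35 + 65 + 24 + 6 + 35 + 61 + 16 = 242.
Total exposure: 4 + 7 + 7 + 1 + 5 + 6 + 5 = 35 nights.
After the first batch: Gamma(18 + 242, 16 + 35) = Gamma(260, 51).
Total count: 25 + 14 + 19 + 15 + 11 + 23 + 26 + 18 = 151.
Total exposure: 8 nights.
After the second batch: Gamma(260 + 151, 51 + 8) = Gamma(411, 59).
Posterior mean = α'/β' = 411/59.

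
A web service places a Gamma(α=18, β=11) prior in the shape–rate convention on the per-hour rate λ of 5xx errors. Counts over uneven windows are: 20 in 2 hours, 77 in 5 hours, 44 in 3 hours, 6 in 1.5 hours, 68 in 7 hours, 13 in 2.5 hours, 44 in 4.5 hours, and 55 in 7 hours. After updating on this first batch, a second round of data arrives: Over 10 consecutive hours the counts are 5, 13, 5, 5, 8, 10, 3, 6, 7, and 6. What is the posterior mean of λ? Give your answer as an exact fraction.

826/107

Total count: 20 + 77 + 44 + 6 + 68 + 13 + 44 + 55 = 327.
Total exposure: 2 + 5 + 3 + 1.5 + 7 + 2.5 + 4.5 + 7 = 32.5 hours.
After the first batch: Gamma(18 + 327, 11 + 32.5) = Gamma(345, 87/2).
Total count: 5 + 13 + 5 + 5 + 8 + 10 + 3 + 6 + 7 + 6 = 68.
Total exposure: 10 hours.
After the second batch: Gamma(345 + 68, 87/2 + 10) = Gamma(413, 107/2).
Posterior mean = α'/β' = 413/(107/2) = 826/107.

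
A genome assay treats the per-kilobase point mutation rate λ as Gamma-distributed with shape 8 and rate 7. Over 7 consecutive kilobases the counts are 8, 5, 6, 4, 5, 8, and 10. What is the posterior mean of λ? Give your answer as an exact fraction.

Total count: 8 + 5 + 6 + 4 + 5 + 8 + 10 = 46.
Total exposure: 7 kilobases.
The Gamma prior is conjugate for the Poisson rate, so λ | data ~ Gamma(8+46, 7+7) = Gamma(54, 14).
Posterior mean = α'/β' = 54/14 = 27/7.

27/7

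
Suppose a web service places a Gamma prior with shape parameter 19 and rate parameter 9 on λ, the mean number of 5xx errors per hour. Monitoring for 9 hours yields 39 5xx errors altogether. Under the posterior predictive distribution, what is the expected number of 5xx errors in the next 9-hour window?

Total count 39 over total exposure 9 hours.
Posterior: α' = 19 + 39 = 58, β' = 9 + 9 = 18.
Predictive mean over a 9-hour window = T·E[λ|data] = 9·58/18 = 29.

29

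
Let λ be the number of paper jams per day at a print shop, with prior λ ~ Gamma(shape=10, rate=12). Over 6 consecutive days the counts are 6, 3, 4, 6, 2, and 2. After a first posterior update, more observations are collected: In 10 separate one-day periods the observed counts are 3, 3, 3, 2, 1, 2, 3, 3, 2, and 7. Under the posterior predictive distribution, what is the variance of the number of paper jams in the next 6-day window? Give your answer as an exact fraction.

Total count: 6 + 3 + 4 + 6 + 2 + 2 = 23.
Total exposure: 6 days.
After the first batch: Gamma(10 + 23, 12 + 6) = Gamma(33, 18).
Total count: 3 + 3 + 3 + 2 + 1 + 2 + 3 + 3 + 2 + 7 = 29.
Total exposure: 10 days.
After the second batch: Gamma(33 + 29, 18 + 10) = Gamma(62, 28).
The posterior predictive for a window of length T is Negative Binomial with variance T·α'·(β'+T)/β'² = 6·62·34/784 = 1581/98.

1581/98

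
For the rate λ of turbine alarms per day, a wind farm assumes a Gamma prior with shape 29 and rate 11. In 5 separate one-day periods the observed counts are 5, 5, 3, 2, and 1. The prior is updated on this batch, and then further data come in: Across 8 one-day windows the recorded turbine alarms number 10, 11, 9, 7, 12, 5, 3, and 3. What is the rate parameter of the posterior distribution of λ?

24

Total count: 5 + 5 + 3 + 2 + 1 = 16.
Total exposure: 5 days.
After the first batch: Gamma(29 + 16, 11 + 5) = Gamma(45, 16).
Total count: 10 + 11 + 9 + 7 + 12 + 5 + 3 + 3 = 60.
Total exposure: 8 days.
After the second batch: Gamma(45 + 60, 16 + 8) = Gamma(105, 24).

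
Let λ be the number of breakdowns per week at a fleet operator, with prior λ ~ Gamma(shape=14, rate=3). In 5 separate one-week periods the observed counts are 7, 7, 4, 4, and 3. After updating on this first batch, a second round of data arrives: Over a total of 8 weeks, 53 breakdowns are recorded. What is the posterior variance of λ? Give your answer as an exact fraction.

23/64

Total count: 7 + 7 + 4 + 4 + 3 = 25.
Total exposure: 5 weeks.
After the first batch: Gamma(14 + 25, 3 + 5) = Gamma(39, 8).
Total count 53 over total exposure 8 weeks.
After the second batch: Gamma(39 + 53, 8 + 8) = Gamma(92, 16).
Posterior variance = α'/β'² = 92/256 = 23/64.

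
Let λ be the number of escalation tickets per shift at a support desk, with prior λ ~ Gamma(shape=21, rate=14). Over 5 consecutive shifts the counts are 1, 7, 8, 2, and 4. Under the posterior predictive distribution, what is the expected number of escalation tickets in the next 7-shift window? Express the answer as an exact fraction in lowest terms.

301/19

Total count: 1 + 7 + 8 + 2 + 4 = 22.
Total exposure: 5 shifts.
Posterior: α' = 21 + 22 = 43, β' = 14 + 5 = 19.
Predictive mean over a 7-shift window = T·E[λ|data] = 7·43/19 = 301/19.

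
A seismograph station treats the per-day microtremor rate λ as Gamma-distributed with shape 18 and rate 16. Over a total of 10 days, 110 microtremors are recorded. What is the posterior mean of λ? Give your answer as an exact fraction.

64/13

Total count 110 over total exposure 10 days.
Posterior: α' = 18 + 110 = 128, β' = 16 + 10 = 26.
Posterior mean = α'/β' = 128/26 = 64/13.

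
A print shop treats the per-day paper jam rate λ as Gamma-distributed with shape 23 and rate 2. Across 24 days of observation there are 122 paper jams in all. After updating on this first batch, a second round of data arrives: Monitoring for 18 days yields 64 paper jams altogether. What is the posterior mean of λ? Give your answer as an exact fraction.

19/4

Total count 122 over total exposure 24 days.
After the first batch: Gamma(23 + 122, 2 + 24) = Gamma(145, 26).
Total count 64 over total exposure 18 days.
After the second batch: Gamma(145 + 64, 26 + 18) = Gamma(209, 44).
Posterior mean = α'/β' = 209/44 = 19/4.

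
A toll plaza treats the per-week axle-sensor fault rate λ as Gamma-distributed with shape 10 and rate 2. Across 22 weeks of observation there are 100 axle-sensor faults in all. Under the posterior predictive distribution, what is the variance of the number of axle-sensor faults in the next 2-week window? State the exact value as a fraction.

Total count 100 over total exposure 22 weeks.
Posterior: α' = 10 + 100 = 110, β' = 2 + 22 = 24.
The posterior predictive for a window of length T is Negative Binomial with variance T·α'·(β'+T)/β'² = 2·110·26/576 = 715/72.

715/72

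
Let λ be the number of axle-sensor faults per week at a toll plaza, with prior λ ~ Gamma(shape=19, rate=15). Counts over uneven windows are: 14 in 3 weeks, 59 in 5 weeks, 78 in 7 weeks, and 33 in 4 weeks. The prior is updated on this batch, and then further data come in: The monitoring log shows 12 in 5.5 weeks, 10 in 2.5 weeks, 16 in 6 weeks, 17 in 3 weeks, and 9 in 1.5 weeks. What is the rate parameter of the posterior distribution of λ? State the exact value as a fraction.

105/2

Total count: 14 + 59 + 78 + 33 = 184.
Total exposure: 3 + 5 + 7 + 4 = 19 weeks.
After the first batch: Gamma(19 + 184, 15 + 19) = Gamma(203, 34).
Total count: 12 + 10 + 16 + 17 + 9 = 64.
Total exposure: 5.5 + 2.5 + 6 + 3 + 1.5 = 18.5 weeks.
After the second batch: Gamma(203 + 64, 34 + 18.5) = Gamma(267, 105/2).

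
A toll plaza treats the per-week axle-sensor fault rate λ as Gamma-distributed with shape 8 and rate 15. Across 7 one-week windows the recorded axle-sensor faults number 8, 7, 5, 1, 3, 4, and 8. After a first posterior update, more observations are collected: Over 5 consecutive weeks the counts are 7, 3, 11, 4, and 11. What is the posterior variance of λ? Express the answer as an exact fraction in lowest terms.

Total count: 8 + 7 + 5 + 1 + 3 + 4 + 8 = 36.
Total exposure: 7 weeks.
After the first batch: Gamma(8 + 36, 15 + 7) = Gamma(44, 22).
Total count: 7 + 3 + 11 + 4 + 11 = 36.
Total exposure: 5 weeks.
After the second batch: Gamma(44 + 36, 22 + 5) = Gamma(80, 27).
Posterior variance = α'/β'² = 80/729.

80/729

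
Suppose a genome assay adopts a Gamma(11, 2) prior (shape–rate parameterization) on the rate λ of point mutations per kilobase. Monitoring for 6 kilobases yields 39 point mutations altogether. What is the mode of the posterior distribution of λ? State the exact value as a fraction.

Total count 39 over total exposure 6 kilobases.
The Gamma prior is conjugate for the Poisson rate, so λ | data ~ Gamma(11+39, 2+6) = Gamma(50, 8).
Posterior mode = (α'−1)/β' = 49/8.

49/8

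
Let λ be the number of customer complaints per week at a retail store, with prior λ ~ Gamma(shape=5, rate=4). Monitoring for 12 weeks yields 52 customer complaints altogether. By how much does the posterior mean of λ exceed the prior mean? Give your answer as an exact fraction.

37/16

Total count 52 over total exposure 12 weeks.
Conjugate update: add total count to the shape and total exposure to the rate, giving Gamma(57, 16).
Posterior mean = 57/16 = 57/16; prior mean = 5/4 = 5/4. Difference = 57/16 − 5/4 = 37/16.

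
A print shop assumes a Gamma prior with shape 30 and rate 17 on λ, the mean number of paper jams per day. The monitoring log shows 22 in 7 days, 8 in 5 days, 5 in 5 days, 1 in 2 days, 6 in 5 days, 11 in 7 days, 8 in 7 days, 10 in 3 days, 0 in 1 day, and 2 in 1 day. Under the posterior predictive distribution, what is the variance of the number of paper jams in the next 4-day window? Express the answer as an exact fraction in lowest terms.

Total count: 22 + 8 + 5 + 1 + 6 + 11 + 8 + 10 + 0 + 2 = 73.
Total exposure: 7 + 5 + 5 + 2 + 5 + 7 + 7 + 3 + 1 + 1 = 43 days.
Gamma(α, β) with Poisson data over total exposure Σt gives posterior Gamma(α+Σx, β+Σt) = Gamma(103, 60).
The posterior predictive for a window of length T is Negative Binomial with variance T·α'·(β'+T)/β'² = 4·103·64/3600 = 1648/225.

1648/225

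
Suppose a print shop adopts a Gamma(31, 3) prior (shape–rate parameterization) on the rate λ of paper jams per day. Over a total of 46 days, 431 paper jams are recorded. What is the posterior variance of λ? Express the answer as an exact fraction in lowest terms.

Total count 431 over total exposure 46 days.
The Gamma prior is conjugate for the Poisson rate, so λ | data ~ Gamma(31+431, 3+46) = Gamma(462, 49).
Posterior variance = α'/β'² = 462/2401 = 66/343.

66/343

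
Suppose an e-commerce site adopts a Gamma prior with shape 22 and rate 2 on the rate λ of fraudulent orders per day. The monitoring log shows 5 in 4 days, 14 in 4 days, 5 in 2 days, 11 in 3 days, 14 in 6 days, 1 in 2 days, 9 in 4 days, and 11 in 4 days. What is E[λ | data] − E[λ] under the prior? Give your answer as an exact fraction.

Total count: 5 + 14 + 5 + 11 + 14 + 1 + 9 + 11 = 70.
Total exposure: 4 + 4 + 2 + 3 + 6 + 2 + 4 + 4 = 29 days.
Gamma(α, β) with Poisson data over total exposure Σt gives posterior Gamma(α+Σx, β+Σt) = Gamma(92, 31).
Posterior mean = 92/31 = 92/31; prior mean = 22/2 = 11. Difference = 92/31 − 11 = -249/31.

-249/31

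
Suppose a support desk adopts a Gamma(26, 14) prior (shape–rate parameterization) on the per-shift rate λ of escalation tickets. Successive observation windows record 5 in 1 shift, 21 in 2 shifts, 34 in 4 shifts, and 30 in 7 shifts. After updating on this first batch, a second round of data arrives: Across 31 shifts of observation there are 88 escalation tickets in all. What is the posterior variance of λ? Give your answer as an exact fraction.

204/3481

Total count: 5 + 21 + 34 + 30 = 90.
Total exposure: 1 + 2 + 4 + 7 = 14 shifts.
After the first batch: Gamma(26 + 90, 14 + 14) = Gamma(116, 28).
Total count 88 over total exposure 31 shifts.
After the second batch: Gamma(116 + 88, 28 + 31) = Gamma(204, 59).
Posterior variance = α'/β'² = 204/3481.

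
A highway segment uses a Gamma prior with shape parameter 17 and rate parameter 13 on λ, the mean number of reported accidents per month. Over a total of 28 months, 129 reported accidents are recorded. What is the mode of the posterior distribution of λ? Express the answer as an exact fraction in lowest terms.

Total count 129 over total exposure 28 months.
Conjugate update: add total count to the shape and total exposure to the rate, giving Gamma(146, 41).
Posterior mode = (α'−1)/β' = 145/41.

145/41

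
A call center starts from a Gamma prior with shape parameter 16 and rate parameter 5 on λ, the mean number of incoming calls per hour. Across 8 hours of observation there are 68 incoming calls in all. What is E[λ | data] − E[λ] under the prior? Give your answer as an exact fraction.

212/65

Total count 68 over total exposure 8 hours.
By Gamma–Poisson conjugacy, the posterior is Gamma(α + Σx, β + Σt) = Gamma(16 + 68, 5 + 8) = Gamma(84, 13).
Posterior mean = 84/13 = 84/13; prior mean = 16/5 = 16/5. Difference = 84/13 − 16/5 = 212/65.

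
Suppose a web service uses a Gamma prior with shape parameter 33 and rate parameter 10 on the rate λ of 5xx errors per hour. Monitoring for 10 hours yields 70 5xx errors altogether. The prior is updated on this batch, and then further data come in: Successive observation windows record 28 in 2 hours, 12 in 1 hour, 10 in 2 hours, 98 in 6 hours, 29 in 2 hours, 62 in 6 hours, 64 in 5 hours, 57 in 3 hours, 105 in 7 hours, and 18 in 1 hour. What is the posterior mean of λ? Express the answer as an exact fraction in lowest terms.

Total count 70 over total exposure 10 hours.
After the first batch: Gamma(33 + 70, 10 + 10) = Gamma(103, 20).
Total count: 28 + 12 + 10 + 98 + 29 + 62 + 64 + 57 + 105 + 18 = 483.
Total exposure: 2 + 1 + 2 + 6 + 2 + 6 + 5 + 3 + 7 + 1 = 35 hours.
After the second batch: Gamma(103 + 483, 20 + 35) = Gamma(586, 55).
Posterior mean = α'/β' = 586/55.

586/55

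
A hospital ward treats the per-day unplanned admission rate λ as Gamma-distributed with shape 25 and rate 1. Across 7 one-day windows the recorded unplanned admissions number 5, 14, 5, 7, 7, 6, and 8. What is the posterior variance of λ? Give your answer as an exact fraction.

77/64

Total count: 5 + 14 + 5 + 7 + 7 + 6 + 8 = 52.
Total exposure: 7 days.
Posterior: α' = 25 + 52 = 77, β' = 1 + 7 = 8.
Posterior variance = α'/β'² = 77/64.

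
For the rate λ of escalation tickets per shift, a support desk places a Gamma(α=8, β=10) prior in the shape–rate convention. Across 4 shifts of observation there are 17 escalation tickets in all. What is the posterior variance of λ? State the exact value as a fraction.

25/196

Total count 17 over total exposure 4 shifts.
Conjugate update: add total count to the shape and total exposure to the rate, giving Gamma(25, 14).
Posterior variance = α'/β'² = 25/196.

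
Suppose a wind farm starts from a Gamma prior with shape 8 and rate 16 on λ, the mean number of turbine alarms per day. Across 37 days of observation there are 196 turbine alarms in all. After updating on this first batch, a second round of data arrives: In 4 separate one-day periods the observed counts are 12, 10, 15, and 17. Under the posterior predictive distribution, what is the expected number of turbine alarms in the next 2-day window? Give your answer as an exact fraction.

Total count 196 over total exposure 37 days.
After the first batch: Gamma(8 + 196, 16 + 37) = Gamma(204, 53).
Total count: 12 + 10 + 15 + 17 = 54.
Total exposure: 4 days.
After the second batch: Gamma(204 + 54, 53 + 4) = Gamma(258, 57).
Predictive mean over a 2-day window = T·E[λ|data] = 2·258/57 = 172/19.

172/19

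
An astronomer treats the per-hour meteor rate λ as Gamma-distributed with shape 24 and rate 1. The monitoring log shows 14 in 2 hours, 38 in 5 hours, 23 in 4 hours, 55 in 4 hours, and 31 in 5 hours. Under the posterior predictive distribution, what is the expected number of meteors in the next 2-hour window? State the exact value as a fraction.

370/21

Total count: 14 + 38 + 23 + 55 + 31 = 161.
Total exposure: 2 + 5 + 4 + 4 + 5 = 20 hours.
The Gamma prior is conjugate for the Poisson rate, so λ | data ~ Gamma(24+161, 1+20) = Gamma(185, 21).
Predictive mean over a 2-hour window = T·E[λ|data] = 2·185/21 = 370/21.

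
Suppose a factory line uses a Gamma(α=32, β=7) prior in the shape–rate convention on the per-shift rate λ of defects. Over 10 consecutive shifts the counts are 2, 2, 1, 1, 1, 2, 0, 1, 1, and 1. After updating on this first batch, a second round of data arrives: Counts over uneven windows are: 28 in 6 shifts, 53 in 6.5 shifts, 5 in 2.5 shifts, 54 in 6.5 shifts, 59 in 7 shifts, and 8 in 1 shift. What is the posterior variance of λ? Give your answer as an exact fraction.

Total count: 2 + 2 + 1 + 1 + 1 + 2 + 0 + 1 + 1 + 1 = 12.
Total exposure: 10 shifts.
After the first batch: Gamma(32 + 12, 7 + 10) = Gamma(44, 17).
Total count: 28 + 53 + 5 + 54 + 59 + 8 = 207.
Total exposure: 6 + 6.5 + 2.5 + 6.5 + 7 + 1 = 29.5 shifts.
After the second batch: Gamma(44 + 207, 17 + 29.5) = Gamma(251, 93/2).
Posterior variance = α'/β'² = 251/(8649/4) = 1004/8649.

1004/8649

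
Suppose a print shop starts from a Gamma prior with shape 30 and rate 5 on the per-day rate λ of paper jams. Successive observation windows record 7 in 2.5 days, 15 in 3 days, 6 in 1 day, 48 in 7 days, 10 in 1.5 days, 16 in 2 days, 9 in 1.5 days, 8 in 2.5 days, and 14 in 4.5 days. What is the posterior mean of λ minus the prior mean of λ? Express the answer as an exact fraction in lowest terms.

Total count: 7 + 15 + 6 + 48 + 10 + 16 + 9 + 8 + 14 = 133.
Total exposure: 2.5 + 3 + 1 + 7 + 1.5 + 2 + 1.5 + 2.5 + 4.5 = 25.5 days.
Conjugate update: add total count to the shape and total exposure to the rate, giving Gamma(163, 61/2).
Posterior mean = 163/(61/2) = 326/61; prior mean = 30/5 = 6. Difference = 326/61 − 6 = -40/61.

-40/61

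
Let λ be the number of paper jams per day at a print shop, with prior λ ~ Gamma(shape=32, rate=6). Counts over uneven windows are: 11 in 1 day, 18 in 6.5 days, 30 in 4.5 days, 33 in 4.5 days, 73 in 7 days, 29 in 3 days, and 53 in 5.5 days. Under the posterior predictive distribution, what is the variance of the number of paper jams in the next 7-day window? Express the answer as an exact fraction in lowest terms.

Total count: 11 + 18 + 30 + 33 + 73 + 29 + 53 = 247.
Total exposure: 1 + 6.5 + 4.5 + 4.5 + 7 + 3 + 5.5 = 32 days.
By Gamma–Poisson conjugacy, the posterior is Gamma(α + Σx, β + Σt) = Gamma(32 + 247, 6 + 32) = Gamma(279, 38).
The posterior predictive for a window of length T is Negative Binomial with variance T·α'·(β'+T)/β'² = 7·279·45/1444 = 87885/1444.

87885/1444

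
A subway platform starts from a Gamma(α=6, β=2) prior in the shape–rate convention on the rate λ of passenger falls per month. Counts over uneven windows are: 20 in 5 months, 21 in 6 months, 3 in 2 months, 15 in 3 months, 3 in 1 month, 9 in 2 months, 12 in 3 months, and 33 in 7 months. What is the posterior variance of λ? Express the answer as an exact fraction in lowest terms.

122/961

Total count: 20 + 21 + 3 + 15 + 3 + 9 + 12 + 33 = 116.
Total exposure: 5 + 6 + 2 + 3 + 1 + 2 + 3 + 7 = 29 months.
By Gamma–Poisson conjugacy, the posterior is Gamma(α + Σx, β + Σt) = Gamma(6 + 116, 2 + 29) = Gamma(122, 31).
Posterior variance = α'/β'² = 122/961.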